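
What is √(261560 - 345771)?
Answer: I*√84211 ≈ 290.19*I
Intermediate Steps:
√(261560 - 345771) = √(-84211) = I*√84211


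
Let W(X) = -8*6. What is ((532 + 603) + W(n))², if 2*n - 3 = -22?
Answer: 1181569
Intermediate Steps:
n = -19/2 (n = 3/2 + (½)*(-22) = 3/2 - 11 = -19/2 ≈ -9.5000)
W(X) = -48
((532 + 603) + W(n))² = ((532 + 603) - 48)² = (1135 - 48)² = 1087² = 1181569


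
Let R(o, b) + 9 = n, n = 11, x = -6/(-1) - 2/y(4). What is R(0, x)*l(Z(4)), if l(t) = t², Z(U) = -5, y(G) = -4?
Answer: 50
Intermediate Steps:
x = 13/2 (x = -6/(-1) - 2/(-4) = -6*(-1) - 2*(-¼) = 6 + ½ = 13/2 ≈ 6.5000)
R(o, b) = 2 (R(o, b) = -9 + 11 = 2)
R(0, x)*l(Z(4)) = 2*(-5)² = 2*25 = 50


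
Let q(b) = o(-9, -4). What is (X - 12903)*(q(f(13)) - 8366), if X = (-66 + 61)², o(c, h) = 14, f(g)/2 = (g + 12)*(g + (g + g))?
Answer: 107557056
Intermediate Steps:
f(g) = 6*g*(12 + g) (f(g) = 2*((g + 12)*(g + (g + g))) = 2*((12 + g)*(g + 2*g)) = 2*((12 + g)*(3*g)) = 2*(3*g*(12 + g)) = 6*g*(12 + g))
q(b) = 14
X = 25 (X = (-5)² = 25)
(X - 12903)*(q(f(13)) - 8366) = (25 - 12903)*(14 - 8366) = -12878*(-8352) = 107557056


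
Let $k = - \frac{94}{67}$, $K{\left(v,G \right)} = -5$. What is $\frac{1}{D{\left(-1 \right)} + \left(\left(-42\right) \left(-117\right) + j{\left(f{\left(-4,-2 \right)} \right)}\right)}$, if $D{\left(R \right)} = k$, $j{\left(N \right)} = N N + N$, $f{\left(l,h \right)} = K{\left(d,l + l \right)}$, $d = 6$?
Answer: $\frac{67}{330484} \approx 0.00020273$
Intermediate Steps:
$f{\left(l,h \right)} = -5$
$j{\left(N \right)} = N + N^{2}$ ($j{\left(N \right)} = N^{2} + N = N + N^{2}$)
$k = - \frac{94}{67}$ ($k = \left(-94\right) \frac{1}{67} = - \frac{94}{67} \approx -1.403$)
$D{\left(R \right)} = - \frac{94}{67}$
$\frac{1}{D{\left(-1 \right)} + \left(\left(-42\right) \left(-117\right) + j{\left(f{\left(-4,-2 \right)} \right)}\right)} = \frac{1}{- \frac{94}{67} - \left(-4914 + 5 \left(1 - 5\right)\right)} = \frac{1}{- \frac{94}{67} + \left(4914 - -20\right)} = \frac{1}{- \frac{94}{67} + \left(4914 + 20\right)} = \frac{1}{- \frac{94}{67} + 4934} = \frac{1}{\frac{330484}{67}} = \frac{67}{330484}$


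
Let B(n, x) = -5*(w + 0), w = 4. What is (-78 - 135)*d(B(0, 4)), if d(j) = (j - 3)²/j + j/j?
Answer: 108417/20 ≈ 5420.9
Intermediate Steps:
B(n, x) = -20 (B(n, x) = -5*(4 + 0) = -5*4 = -20)
d(j) = 1 + (-3 + j)²/j (d(j) = (-3 + j)²/j + 1 = 1 + (-3 + j)²/j)
(-78 - 135)*d(B(0, 4)) = (-78 - 135)*((-20 + (-3 - 20)²)/(-20)) = -(-213)*(-20 + (-23)²)/20 = -(-213)*(-20 + 529)/20 = -(-213)*509/20 = -213*(-509/20) = 108417/20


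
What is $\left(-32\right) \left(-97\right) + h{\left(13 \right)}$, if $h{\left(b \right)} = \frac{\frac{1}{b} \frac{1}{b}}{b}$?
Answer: $\frac{6819489}{2197} \approx 3104.0$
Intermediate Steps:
$h{\left(b \right)} = \frac{1}{b^{3}}$ ($h{\left(b \right)} = \frac{1}{b^{2} b} = \frac{1}{b^{3}}$)
$\left(-32\right) \left(-97\right) + h{\left(13 \right)} = \left(-32\right) \left(-97\right) + \frac{1}{2197} = 3104 + \frac{1}{2197} = \frac{6819489}{2197}$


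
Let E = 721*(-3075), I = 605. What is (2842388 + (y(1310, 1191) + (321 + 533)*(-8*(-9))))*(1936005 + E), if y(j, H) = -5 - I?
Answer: -816020974620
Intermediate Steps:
y(j, H) = -610 (y(j, H) = -5 - 1*605 = -5 - 605 = -610)
E = -2217075
(2842388 + (y(1310, 1191) + (321 + 533)*(-8*(-9))))*(1936005 + E) = (2842388 + (-610 + (321 + 533)*(-8*(-9))))*(1936005 - 2217075) = (2842388 + (-610 + 854*72))*(-281070) = (2842388 + (-610 + 61488))*(-281070) = (2842388 + 60878)*(-281070) = 2903266*(-281070) = -816020974620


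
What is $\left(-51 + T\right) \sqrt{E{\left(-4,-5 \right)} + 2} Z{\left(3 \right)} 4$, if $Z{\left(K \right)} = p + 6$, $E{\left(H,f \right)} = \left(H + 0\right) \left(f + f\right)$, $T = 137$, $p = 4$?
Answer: $3440 \sqrt{42} \approx 22294.0$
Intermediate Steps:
$E{\left(H,f \right)} = 2 H f$ ($E{\left(H,f \right)} = H 2 f = 2 H f$)
$Z{\left(K \right)} = 10$ ($Z{\left(K \right)} = 4 + 6 = 10$)
$\left(-51 + T\right) \sqrt{E{\left(-4,-5 \right)} + 2} Z{\left(3 \right)} 4 = \left(-51 + 137\right) \sqrt{2 \left(-4\right) \left(-5\right) + 2} \cdot 10 \cdot 4 = 86 \sqrt{40 + 2} \cdot 10 \cdot 4 = 86 \sqrt{42} \cdot 10 \cdot 4 = 86 \cdot 10 \sqrt{42} \cdot 4 = 86 \cdot 40 \sqrt{42} = 3440 \sqrt{42}$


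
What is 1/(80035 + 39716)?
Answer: 1/119751 ≈ 8.3507e-6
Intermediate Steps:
1/(80035 + 39716) = 1/119751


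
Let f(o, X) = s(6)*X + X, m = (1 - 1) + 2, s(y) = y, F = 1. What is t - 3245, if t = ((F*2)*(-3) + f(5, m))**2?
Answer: -3181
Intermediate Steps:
m = 2 (m = 0 + 2 = 2)
f(o, X) = 7*X (f(o, X) = 6*X + X = 7*X)
t = 64 (t = ((1*2)*(-3) + 7*2)**2 = (2*(-3) + 14)**2 = (-6 + 14)**2 = 8**2 = 64)
t - 3245 = 64 - 3245 = -3181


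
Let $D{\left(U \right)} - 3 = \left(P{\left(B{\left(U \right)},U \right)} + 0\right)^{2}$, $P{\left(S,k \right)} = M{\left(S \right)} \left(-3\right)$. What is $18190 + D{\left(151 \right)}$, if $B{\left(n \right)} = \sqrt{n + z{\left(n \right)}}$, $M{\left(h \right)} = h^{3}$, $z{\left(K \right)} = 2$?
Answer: $32252386$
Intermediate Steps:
$B{\left(n \right)} = \sqrt{2 + n}$ ($B{\left(n \right)} = \sqrt{n + 2} = \sqrt{2 + n}$)
$P{\left(S,k \right)} = - 3 S^{3}$ ($P{\left(S,k \right)} = S^{3} \left(-3\right) = - 3 S^{3}$)
$D{\left(U \right)} = 3 + 9 \left(2 + U\right)^{3}$ ($D{\left(U \right)} = 3 + \left(- 3 \left(\sqrt{2 + U}\right)^{3} + 0\right)^{2} = 3 + \left(- 3 \left(2 + U\right)^{\frac{3}{2}} + 0\right)^{2} = 3 + \left(- 3 \left(2 + U\right)^{\frac{3}{2}}\right)^{2} = 3 + 9 \left(2 + U\right)^{3}$)
$18190 + D{\left(151 \right)} = 18190 + \left(3 + 9 \left(2 + 151\right)^{3}\right) = 18190 + \left(3 + 9 \cdot 153^{3}\right) = 18190 + \left(3 + 9 \cdot 3581577\right) = 18190 + \left(3 + 32234193\right) = 18190 + 32234196 = 32252386$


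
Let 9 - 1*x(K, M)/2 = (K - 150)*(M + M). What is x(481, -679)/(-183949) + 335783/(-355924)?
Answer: -381747606003/65471863876 ≈ -5.8307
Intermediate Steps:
x(K, M) = 18 - 4*M*(-150 + K) (x(K, M) = 18 - 2*(K - 150)*(M + M) = 18 - 2*(-150 + K)*2*M = 18 - 4*M*(-150 + K))
x(481, -679)/(-183949) + 335783/(-355924) = (18 + 600*(-679) - 4*481*(-679))/(-183949) + 335783/(-355924) = (18 - 407400 + 1306396)*(-1/183949) + 335783*(-1/355924) = 899014*(-1/183949) - 335783/355924 = -899014/183949 - 335783/355924 = -381747606003/65471863876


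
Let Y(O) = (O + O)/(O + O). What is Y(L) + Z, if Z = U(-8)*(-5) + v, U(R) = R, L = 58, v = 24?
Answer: 65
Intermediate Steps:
Z = 64 (Z = -8*(-5) + 24 = 40 + 24 = 64)
Y(O) = 1 (Y(O) = (2*O)/((2*O)) = (2*O)*(1/(2*O)) = 1)
Y(L) + Z = 1 + 64 = 65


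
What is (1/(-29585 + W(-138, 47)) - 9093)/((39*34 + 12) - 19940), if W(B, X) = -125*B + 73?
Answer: 111498367/228097724 ≈ 0.48882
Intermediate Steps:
W(B, X) = 73 - 125*B
(1/(-29585 + W(-138, 47)) - 9093)/((39*34 + 12) - 19940) = (1/(-29585 + (73 - 125*(-138))) - 9093)/((39*34 + 12) - 19940) = (1/(-29585 + (73 + 17250)) - 9093)/((1326 + 12) - 19940) = (1/(-29585 + 17323) - 9093)/(1338 - 19940) = (1/(-12262) - 9093)/(-18602) = (-1/12262 - 9093)*(-1/18602) = -111498367/12262*(-1/18602) = 111498367/228097724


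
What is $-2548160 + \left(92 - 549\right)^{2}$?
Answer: $-2339311$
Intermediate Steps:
$-2548160 + \left(92 - 549\right)^{2} = -2548160 + \left(-457\right)^{2} = -2548160 + 208849 = -2339311$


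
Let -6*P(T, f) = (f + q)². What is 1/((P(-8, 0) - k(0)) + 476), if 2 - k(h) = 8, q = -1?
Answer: 6/2891 ≈ 0.0020754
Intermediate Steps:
k(h) = -6 (k(h) = 2 - 1*8 = 2 - 8 = -6)
P(T, f) = -(-1 + f)²/6 (P(T, f) = -(f - 1)²/6 = -(-1 + f)²/6)
1/((P(-8, 0) - k(0)) + 476) = 1/((-(-1 + 0)²/6 - 1*(-6)) + 476) = 1/((-⅙*(-1)² + 6) + 476) = 1/((-⅙*1 + 6) + 476) = 1/((-⅙ + 6) + 476) = 1/(35/6 + 476) = 1/(2891/6) = 6/2891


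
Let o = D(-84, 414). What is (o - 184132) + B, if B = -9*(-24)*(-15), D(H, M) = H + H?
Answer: -187540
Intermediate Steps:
D(H, M) = 2*H
o = -168 (o = 2*(-84) = -168)
B = -3240 (B = 216*(-15) = -3240)
(o - 184132) + B = (-168 - 184132) - 3240 = -184300 - 3240 = -187540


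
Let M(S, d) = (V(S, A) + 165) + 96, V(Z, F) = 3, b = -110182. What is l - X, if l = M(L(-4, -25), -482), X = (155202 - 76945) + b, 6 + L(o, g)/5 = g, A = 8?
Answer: 32189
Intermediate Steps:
L(o, g) = -30 + 5*g
X = -31925 (X = (155202 - 76945) - 110182 = 78257 - 110182 = -31925)
M(S, d) = 264 (M(S, d) = (3 + 165) + 96 = 168 + 96 = 264)
l = 264
l - X = 264 - 1*(-31925) = 264 + 31925 = 32189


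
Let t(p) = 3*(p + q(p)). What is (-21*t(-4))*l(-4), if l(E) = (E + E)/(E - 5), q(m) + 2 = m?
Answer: 560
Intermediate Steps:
q(m) = -2 + m
t(p) = -6 + 6*p (t(p) = 3*(p + (-2 + p)) = 3*(-2 + 2*p) = -6 + 6*p)
l(E) = 2*E/(-5 + E) (l(E) = (2*E)/(-5 + E) = 2*E/(-5 + E))
(-21*t(-4))*l(-4) = (-21*(-6 + 6*(-4)))*(2*(-4)/(-5 - 4)) = (-21*(-6 - 24))*(2*(-4)/(-9)) = (-21*(-30))*(2*(-4)*(-1/9)) = 630*(8/9) = 560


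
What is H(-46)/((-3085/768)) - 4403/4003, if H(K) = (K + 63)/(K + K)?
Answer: -299349073/284032865 ≈ -1.0539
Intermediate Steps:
H(K) = (63 + K)/(2*K) (H(K) = (63 + K)/((2*K)) = (63 + K)*(1/(2*K)) = (63 + K)/(2*K))
H(-46)/((-3085/768)) - 4403/4003 = ((½)*(63 - 46)/(-46))/((-3085/768)) - 4403/4003 = ((½)*(-1/46)*17)/((-3085*1/768)) - 4403*1/4003 = -17/(92*(-3085/768)) - 4403/4003 = -17/92*(-768/3085) - 4403/4003 = 3264/70955 - 4403/4003 = -299349073/284032865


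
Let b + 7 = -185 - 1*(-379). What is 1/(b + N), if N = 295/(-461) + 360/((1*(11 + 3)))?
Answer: 3227/684364 ≈ 0.0047153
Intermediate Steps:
b = 187 (b = -7 + (-185 - 1*(-379)) = -7 + (-185 + 379) = -7 + 194 = 187)
N = 80915/3227 (N = 295*(-1/461) + 360/((1*14)) = -295/461 + 360/14 = -295/461 + 360*(1/14) = -295/461 + 180/7 = 80915/3227 ≈ 25.074)
1/(b + N) = 1/(187 + 80915/3227) = 1/(684364/3227) = 3227/684364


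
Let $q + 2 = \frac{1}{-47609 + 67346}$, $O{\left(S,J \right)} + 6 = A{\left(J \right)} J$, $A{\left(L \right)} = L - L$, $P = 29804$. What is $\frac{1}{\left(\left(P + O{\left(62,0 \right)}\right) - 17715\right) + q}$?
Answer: $\frac{19737}{238442698} \approx 8.2775 \cdot 10^{-5}$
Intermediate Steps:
$A{\left(L \right)} = 0$
$O{\left(S,J \right)} = -6$ ($O{\left(S,J \right)} = -6 + 0 J = -6 + 0 = -6$)
$q = - \frac{39473}{19737}$ ($q = -2 + \frac{1}{-47609 + 67346} = -2 + \frac{1}{19737} = - \frac{39473}{19737} \approx -1.9999$)
$\frac{1}{\left(\left(P + O{\left(62,0 \right)}\right) - 17715\right) + q} = \frac{1}{\left(\left(29804 - 6\right) - 17715\right) - \frac{39473}{19737}} = \frac{1}{\left(29798 - 17715\right) - \frac{39473}{19737}} = \frac{1}{12083 - \frac{39473}{19737}} = \frac{1}{\frac{238442698}{19737}} = \frac{19737}{238442698}$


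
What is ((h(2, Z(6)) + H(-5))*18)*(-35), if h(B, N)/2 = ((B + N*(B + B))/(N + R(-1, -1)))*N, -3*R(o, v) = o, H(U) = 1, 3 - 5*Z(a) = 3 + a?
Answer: 55314/13 ≈ 4254.9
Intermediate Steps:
Z(a) = -a/5 (Z(a) = ⅗ - (3 + a)/5 = ⅗ + (-⅗ - a/5) = -a/5)
R(o, v) = -o/3
h(B, N) = 2*N*(B + 2*B*N)/(⅓ + N) (h(B, N) = 2*(((B + N*(B + B))/(N - ⅓*(-1)))*N) = 2*(((B + N*(2*B))/(N + ⅓))*N) = 2*(((B + 2*B*N)/(⅓ + N))*N) = 2*(N*(B + 2*B*N)/(⅓ + N)) = 2*N*(B + 2*B*N)/(⅓ + N))
((h(2, Z(6)) + H(-5))*18)*(-35) = ((6*2*(-⅕*6)*(1 + 2*(-⅕*6))/(1 + 3*(-⅕*6)) + 1)*18)*(-35) = ((6*2*(-6/5)*(1 + 2*(-6/5))/(1 + 3*(-6/5)) + 1)*18)*(-35) = ((6*2*(-6/5)*(1 - 12/5)/(1 - 18/5) + 1)*18)*(-35) = ((6*2*(-6/5)*(-7/5)/(-13/5) + 1)*18)*(-35) = ((6*2*(-6/5)*(-5/13)*(-7/5) + 1)*18)*(-35) = ((-504/65 + 1)*18)*(-35) = -439/65*18*(-35) = -7902/65*(-35) = 55314/13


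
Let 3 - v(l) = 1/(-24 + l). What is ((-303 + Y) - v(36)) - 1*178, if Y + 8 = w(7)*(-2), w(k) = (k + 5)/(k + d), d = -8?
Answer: -5615/12 ≈ -467.92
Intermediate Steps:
v(l) = 3 - 1/(-24 + l)
w(k) = (5 + k)/(-8 + k) (w(k) = (k + 5)/(k - 8) = (5 + k)/(-8 + k))
Y = 16 (Y = -8 + ((5 + 7)/(-8 + 7))*(-2) = -8 + (12/(-1))*(-2) = -8 - 1*12*(-2) = -8 - 12*(-2) = -8 + 24 = 16)
((-303 + Y) - v(36)) - 1*178 = ((-303 + 16) - (-73 + 3*36)/(-24 + 36)) - 1*178 = (-287 - (-73 + 108)/12) - 178 = (-287 - 35/12) - 178 = -3479/12 - 178 = -5615/12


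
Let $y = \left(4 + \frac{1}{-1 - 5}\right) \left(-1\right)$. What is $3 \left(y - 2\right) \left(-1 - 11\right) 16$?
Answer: $3360$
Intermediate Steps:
$y = - \frac{23}{6}$ ($y = \left(4 + \frac{1}{-6}\right) \left(-1\right) = \left(4 - \frac{1}{6}\right) \left(-1\right) = \frac{23}{6} \left(-1\right) = - \frac{23}{6} \approx -3.8333$)
$3 \left(y - 2\right) \left(-1 - 11\right) 16 = 3 \left(- \frac{23}{6} - 2\right) \left(-1 - 11\right) 16 = 3 \left(- \frac{35}{6}\right) \left(-1 - 11\right) 16 = \left(- \frac{35}{2}\right) \left(-12\right) 16 = 210 \cdot 16 = 3360$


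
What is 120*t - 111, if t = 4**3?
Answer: 7569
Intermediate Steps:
t = 64
120*t - 111 = 120*64 - 111 = 7680 - 111 = 7569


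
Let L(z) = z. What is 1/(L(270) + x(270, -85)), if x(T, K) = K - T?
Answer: -1/85 ≈ -0.011765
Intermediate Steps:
1/(L(270) + x(270, -85)) = 1/(270 + (-85 - 1*270)) = 1/(270 + (-85 - 270)) = 1/(270 - 355) = 1/(-85) = -1/85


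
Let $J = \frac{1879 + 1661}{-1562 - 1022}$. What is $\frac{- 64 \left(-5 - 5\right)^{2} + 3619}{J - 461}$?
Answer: $\frac{1796526}{298691} \approx 6.0147$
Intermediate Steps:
$J = - \frac{885}{646}$ ($J = \frac{3540}{-2584} = 3540 \left(- \frac{1}{2584}\right) = - \frac{885}{646} \approx -1.37$)
$\frac{- 64 \left(-5 - 5\right)^{2} + 3619}{J - 461} = \frac{- 64 \left(-5 - 5\right)^{2} + 3619}{- \frac{885}{646} - 461} = \frac{- 64 \left(-10\right)^{2} + 3619}{- \frac{298691}{646}} = \left(\left(-64\right) 100 + 3619\right) \left(- \frac{646}{298691}\right) = \left(-6400 + 3619\right) \left(- \frac{646}{298691}\right) = \left(-2781\right) \left(- \frac{646}{298691}\right) = \frac{1796526}{298691}$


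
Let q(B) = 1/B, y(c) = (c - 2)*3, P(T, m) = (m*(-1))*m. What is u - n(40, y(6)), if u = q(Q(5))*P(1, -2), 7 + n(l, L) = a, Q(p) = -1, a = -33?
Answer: 44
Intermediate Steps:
P(T, m) = -m**2 (P(T, m) = (-m)*m = -m**2)
y(c) = -6 + 3*c (y(c) = (-2 + c)*3 = -6 + 3*c)
n(l, L) = -40 (n(l, L) = -7 - 33 = -40)
u = 4 (u = (-1*(-2)**2)/(-1) = -(-1)*4 = -1*(-4) = 4)
u - n(40, y(6)) = 4 - 1*(-40) = 4 + 40 = 44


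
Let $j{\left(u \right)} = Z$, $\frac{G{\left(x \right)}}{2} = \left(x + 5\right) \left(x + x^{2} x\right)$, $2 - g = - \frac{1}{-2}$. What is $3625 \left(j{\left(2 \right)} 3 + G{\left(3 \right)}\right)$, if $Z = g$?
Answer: $\frac{3512625}{2} \approx 1.7563 \cdot 10^{6}$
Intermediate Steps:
$g = \frac{3}{2}$ ($g = 2 - - \frac{1}{-2} = 2 - \left(-1\right) \left(- \frac{1}{2}\right) = 2 - \frac{1}{2} = \frac{3}{2} \approx 1.5$)
$Z = \frac{3}{2} \approx 1.5$
$G{\left(x \right)} = 2 \left(5 + x\right) \left(x + x^{3}\right)$ ($G{\left(x \right)} = 2 \left(x + 5\right) \left(x + x^{2} x\right) = 2 \left(5 + x\right) \left(x + x^{3}\right)$)
$j{\left(u \right)} = \frac{3}{2}$
$3625 \left(j{\left(2 \right)} 3 + G{\left(3 \right)}\right) = 3625 \left(\frac{3}{2} \cdot 3 + 2 \cdot 3 \left(5 + 3 + 3^{3} + 5 \cdot 3^{2}\right)\right) = 3625 \left(\frac{9}{2} + 2 \cdot 3 \left(5 + 3 + 27 + 5 \cdot 9\right)\right) = 3625 \left(\frac{9}{2} + 2 \cdot 3 \left(5 + 3 + 27 + 45\right)\right) = 3625 \left(\frac{9}{2} + 2 \cdot 3 \cdot 80\right) = 3625 \left(\frac{9}{2} + 480\right) = 3625 \cdot \frac{969}{2} = \frac{3512625}{2}$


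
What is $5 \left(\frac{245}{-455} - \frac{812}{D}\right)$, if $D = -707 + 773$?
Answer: $- \frac{27545}{429} \approx -64.208$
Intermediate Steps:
$D = 66$
$5 \left(\frac{245}{-455} - \frac{812}{D}\right) = 5 \left(\frac{245}{-455} - \frac{812}{66}\right) = 5 \left(245 \left(- \frac{1}{455}\right) - \frac{406}{33}\right) = 5 \left(- \frac{7}{13} - \frac{406}{33}\right) = 5 \left(- \frac{5509}{429}\right) = - \frac{27545}{429}$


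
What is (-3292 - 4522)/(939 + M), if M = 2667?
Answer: -3907/1803 ≈ -2.1669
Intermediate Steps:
(-3292 - 4522)/(939 + M) = (-3292 - 4522)/(939 + 2667) = -7814/3606 = -7814*1/3606 = -3907/1803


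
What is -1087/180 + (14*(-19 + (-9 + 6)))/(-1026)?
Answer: -58879/10260 ≈ -5.7387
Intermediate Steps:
-1087/180 + (14*(-19 + (-9 + 6)))/(-1026) = -1087*1/180 + (14*(-19 - 3))*(-1/1026) = -1087/180 + (14*(-22))*(-1/1026) = -1087/180 - 308*(-1/1026) = -1087/180 + 154/513 = -58879/10260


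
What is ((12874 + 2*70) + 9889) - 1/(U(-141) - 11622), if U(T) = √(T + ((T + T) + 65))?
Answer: 1546768333574/67535621 + I*√358/135071242 ≈ 22903.0 + 1.4008e-7*I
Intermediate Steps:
U(T) = √(65 + 3*T) (U(T) = √(T + (2*T + 65)) = √(T + (65 + 2*T)) = √(65 + 3*T))
((12874 + 2*70) + 9889) - 1/(U(-141) - 11622) = ((12874 + 2*70) + 9889) - 1/(√(65 + 3*(-141)) - 11622) = ((12874 + 140) + 9889) - 1/(√(65 - 423) - 11622) = (13014 + 9889) - 1/(√(-358) - 11622) = 22903 - 1/(I*√358 - 11622) = 22903 - 1/(-11622 + I*√358)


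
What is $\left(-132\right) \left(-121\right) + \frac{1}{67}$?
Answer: $\frac{1070125}{67} \approx 15972.0$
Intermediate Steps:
$\left(-132\right) \left(-121\right) + \frac{1}{67} = 15972 + \frac{1}{67} = \frac{1070125}{67}$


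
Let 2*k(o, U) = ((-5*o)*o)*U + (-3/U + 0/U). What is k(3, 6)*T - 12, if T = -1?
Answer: 493/4 ≈ 123.25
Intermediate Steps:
k(o, U) = -3/(2*U) - 5*U*o²/2 (k(o, U) = (((-5*o)*o)*U + (-3/U + 0/U))/2 = ((-5*o²)*U + (-3/U + 0))/2 = (-5*U*o² - 3/U)/2 = (-3/U - 5*U*o²)/2 = -3/(2*U) - 5*U*o²/2)
k(3, 6)*T - 12 = ((½)*(-3 - 5*6²*3²)/6)*(-1) - 12 = ((½)*(⅙)*(-3 - 5*36*9))*(-1) - 12 = ((½)*(⅙)*(-3 - 1620))*(-1) - 12 = ((½)*(⅙)*(-1623))*(-1) - 12 = -541/4*(-1) - 12 = 541/4 - 12 = 493/4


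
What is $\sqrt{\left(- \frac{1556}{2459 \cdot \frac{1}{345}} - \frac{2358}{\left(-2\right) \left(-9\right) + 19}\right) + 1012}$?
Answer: $\frac{\sqrt{6042557153722}}{90983} \approx 27.018$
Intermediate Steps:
$\sqrt{\left(- \frac{1556}{2459 \cdot \frac{1}{345}} - \frac{2358}{\left(-2\right) \left(-9\right) + 19}\right) + 1012} = \sqrt{\left(- \frac{1556}{2459 \cdot \frac{1}{345}} - \frac{2358}{18 + 19}\right) + 1012} = \sqrt{\left(- \frac{1556}{\frac{2459}{345}} - \frac{2358}{37}\right) + 1012} = \sqrt{\left(\left(-1556\right) \frac{345}{2459} - \frac{2358}{37}\right) + 1012} = \sqrt{\left(- \frac{536820}{2459} - \frac{2358}{37}\right) + 1012} = \sqrt{- \frac{25660662}{90983} + 1012} = \sqrt{\frac{66414134}{90983}} = \frac{\sqrt{6042557153722}}{90983}$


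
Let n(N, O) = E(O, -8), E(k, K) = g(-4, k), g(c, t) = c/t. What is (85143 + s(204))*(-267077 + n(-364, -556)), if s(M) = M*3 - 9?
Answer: -3183208951692/139 ≈ -2.2901e+10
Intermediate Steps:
s(M) = -9 + 3*M (s(M) = 3*M - 9 = -9 + 3*M)
E(k, K) = -4/k
n(N, O) = -4/O
(85143 + s(204))*(-267077 + n(-364, -556)) = (85143 + (-9 + 3*204))*(-267077 - 4/(-556)) = (85143 + (-9 + 612))*(-267077 - 4*(-1/556)) = (85143 + 603)*(-267077 + 1/139) = 85746*(-37123702/139) = -3183208951692/139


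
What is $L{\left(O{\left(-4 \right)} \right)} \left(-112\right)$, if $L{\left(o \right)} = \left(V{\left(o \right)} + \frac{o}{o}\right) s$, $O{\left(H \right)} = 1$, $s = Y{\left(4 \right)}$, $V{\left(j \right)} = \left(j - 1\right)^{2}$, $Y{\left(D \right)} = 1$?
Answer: $-112$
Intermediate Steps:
$V{\left(j \right)} = \left(-1 + j\right)^{2}$
$s = 1$
$L{\left(o \right)} = 1 + \left(-1 + o\right)^{2}$ ($L{\left(o \right)} = \left(\left(-1 + o\right)^{2} + \frac{o}{o}\right) 1 = \left(\left(-1 + o\right)^{2} + 1\right) 1 = \left(1 + \left(-1 + o\right)^{2}\right) 1 = 1 + \left(-1 + o\right)^{2}$)
$L{\left(O{\left(-4 \right)} \right)} \left(-112\right) = \left(1 + \left(-1 + 1\right)^{2}\right) \left(-112\right) = \left(1 + 0^{2}\right) \left(-112\right) = \left(1 + 0\right) \left(-112\right) = 1 \left(-112\right) = -112$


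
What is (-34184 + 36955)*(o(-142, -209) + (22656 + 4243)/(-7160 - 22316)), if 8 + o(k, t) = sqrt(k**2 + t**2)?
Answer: -727961097/29476 + 313123*sqrt(5) ≈ 6.7547e+5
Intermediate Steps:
o(k, t) = -8 + sqrt(k**2 + t**2)
(-34184 + 36955)*(o(-142, -209) + (22656 + 4243)/(-7160 - 22316)) = (-34184 + 36955)*((-8 + sqrt((-142)**2 + (-209)**2)) + (22656 + 4243)/(-7160 - 22316)) = 2771*((-8 + sqrt(20164 + 43681)) + 26899/(-29476)) = 2771*((-8 + sqrt(63845)) + 26899*(-1/29476)) = 2771*((-8 + 113*sqrt(5)) - 26899/29476) = 2771*(-262707/29476 + 113*sqrt(5)) = -727961097/29476 + 313123*sqrt(5)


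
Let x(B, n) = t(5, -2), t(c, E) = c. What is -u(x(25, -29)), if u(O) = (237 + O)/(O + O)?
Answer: -121/5 ≈ -24.200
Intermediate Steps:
x(B, n) = 5
u(O) = (237 + O)/(2*O) (u(O) = (237 + O)/((2*O)) = (237 + O)*(1/(2*O)) = (237 + O)/(2*O))
-u(x(25, -29)) = -(237 + 5)/(2*5) = -242/(2*5) = -1*121/5 = -121/5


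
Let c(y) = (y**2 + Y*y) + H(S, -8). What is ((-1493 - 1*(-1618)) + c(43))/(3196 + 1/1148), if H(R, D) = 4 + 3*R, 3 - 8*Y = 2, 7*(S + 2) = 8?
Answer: 1515975/2446006 ≈ 0.61978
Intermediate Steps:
S = -6/7 (S = -2 + (1/7)*8 = -2 + 8/7 = -6/7 ≈ -0.85714)
Y = 1/8 (Y = 3/8 - 1/8*2 = 3/8 - 1/4 = 1/8 ≈ 0.12500)
c(y) = 10/7 + y**2 + y/8 (c(y) = (y**2 + y/8) + (4 + 3*(-6/7)) = (y**2 + y/8) + (4 - 18/7) = (y**2 + y/8) + 10/7 = 10/7 + y**2 + y/8)
((-1493 - 1*(-1618)) + c(43))/(3196 + 1/1148) = ((-1493 - 1*(-1618)) + (10/7 + 43**2 + (1/8)*43))/(3196 + 1/1148) = ((-1493 + 1618) + (10/7 + 1849 + 43/8))/(3196 + 1/1148) = (125 + 103925/56)/(3669009/1148) = (110925/56)*(1148/3669009) = 1515975/2446006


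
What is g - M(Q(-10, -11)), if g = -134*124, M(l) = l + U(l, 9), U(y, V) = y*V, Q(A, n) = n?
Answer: -16506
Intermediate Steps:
U(y, V) = V*y
M(l) = 10*l (M(l) = l + 9*l = 10*l)
g = -16616
g - M(Q(-10, -11)) = -16616 - 10*(-11) = -16616 - 1*(-110) = -16616 + 110 = -16506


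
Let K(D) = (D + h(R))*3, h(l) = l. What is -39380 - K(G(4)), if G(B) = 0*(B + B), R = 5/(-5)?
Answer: -39377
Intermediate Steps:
R = -1 (R = 5*(-⅕) = -1)
G(B) = 0 (G(B) = 0*(2*B) = 0)
K(D) = -3 + 3*D (K(D) = (D - 1)*3 = (-1 + D)*3 = -3 + 3*D)
-39380 - K(G(4)) = -39380 - (-3 + 3*0) = -39380 - (-3 + 0) = -39380 - 1*(-3) = -39380 + 3 = -39377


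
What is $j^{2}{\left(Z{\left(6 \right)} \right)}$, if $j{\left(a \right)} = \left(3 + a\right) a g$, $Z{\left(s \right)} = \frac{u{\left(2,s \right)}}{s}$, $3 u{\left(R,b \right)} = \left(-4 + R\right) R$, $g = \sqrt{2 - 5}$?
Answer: $- \frac{2500}{2187} \approx -1.1431$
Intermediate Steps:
$g = i \sqrt{3}$ ($g = \sqrt{-3} = i \sqrt{3} \approx 1.732 i$)
$u{\left(R,b \right)} = \frac{R \left(-4 + R\right)}{3}$ ($u{\left(R,b \right)} = \frac{\left(-4 + R\right) R}{3} = \frac{R \left(-4 + R\right)}{3}$)
$Z{\left(s \right)} = - \frac{4}{3 s}$ ($Z{\left(s \right)} = \frac{\frac{1}{3} \cdot 2 \left(-4 + 2\right)}{s} = \frac{\frac{1}{3} \cdot 2 \left(-2\right)}{s} = - \frac{4}{3 s}$)
$j{\left(a \right)} = i a \sqrt{3} \left(3 + a\right)$ ($j{\left(a \right)} = \left(3 + a\right) a i \sqrt{3} = a \left(3 + a\right) i \sqrt{3} = i a \sqrt{3} \left(3 + a\right)$)
$j^{2}{\left(Z{\left(6 \right)} \right)} = \left(i \left(- \frac{4}{3 \cdot 6}\right) \sqrt{3} \left(3 - \frac{4}{3 \cdot 6}\right)\right)^{2} = \left(i \left(\left(- \frac{4}{3}\right) \frac{1}{6}\right) \sqrt{3} \left(3 - \frac{2}{9}\right)\right)^{2} = \left(i \left(- \frac{2}{9}\right) \sqrt{3} \left(3 - \frac{2}{9}\right)\right)^{2} = \left(i \left(- \frac{2}{9}\right) \sqrt{3} \cdot \frac{25}{9}\right)^{2} = \left(- \frac{50 i \sqrt{3}}{81}\right)^{2} = - \frac{2500}{2187}$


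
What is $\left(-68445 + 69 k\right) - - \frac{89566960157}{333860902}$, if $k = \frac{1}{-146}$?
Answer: $- \frac{830802059519564}{12185922923} \approx -68177.0$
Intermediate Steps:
$k = - \frac{1}{146} \approx -0.0068493$
$\left(-68445 + 69 k\right) - - \frac{89566960157}{333860902} = \left(-68445 + 69 \left(- \frac{1}{146}\right)\right) - - \frac{89566960157}{333860902} = \left(-68445 - \frac{69}{146}\right) + \left(\left(\left(-90630\right) \frac{1}{5398} - \frac{115555}{123698}\right) + 286\right) = - \frac{9993039}{146} + \left(\left(- \frac{45315}{2699} - \frac{115555}{123698}\right) + 286\right) = - \frac{9993039}{146} + \left(- \frac{5917257815}{333860902} + 286\right) = - \frac{9993039}{146} + \frac{89566960157}{333860902} = - \frac{830802059519564}{12185922923}$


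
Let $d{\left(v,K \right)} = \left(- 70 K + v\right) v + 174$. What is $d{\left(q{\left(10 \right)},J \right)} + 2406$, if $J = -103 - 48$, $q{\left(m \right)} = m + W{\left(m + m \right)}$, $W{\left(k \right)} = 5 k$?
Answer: $1177380$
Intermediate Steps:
$q{\left(m \right)} = 11 m$ ($q{\left(m \right)} = m + 5 \left(m + m\right) = m + 5 \cdot 2 m = m + 10 m = 11 m$)
$J = -151$
$d{\left(v,K \right)} = 174 + v \left(v - 70 K\right)$ ($d{\left(v,K \right)} = \left(v - 70 K\right) v + 174 = v \left(v - 70 K\right) + 174 = 174 + v \left(v - 70 K\right)$)
$d{\left(q{\left(10 \right)},J \right)} + 2406 = \left(174 + \left(11 \cdot 10\right)^{2} - - 10570 \cdot 11 \cdot 10\right) + 2406 = \left(174 + 110^{2} - \left(-10570\right) 110\right) + 2406 = \left(174 + 12100 + 1162700\right) + 2406 = 1174974 + 2406 = 1177380$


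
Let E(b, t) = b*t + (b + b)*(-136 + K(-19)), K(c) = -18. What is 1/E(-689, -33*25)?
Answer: 1/780637 ≈ 1.2810e-6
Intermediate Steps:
E(b, t) = -308*b + b*t (E(b, t) = b*t + (b + b)*(-136 - 18) = b*t + (2*b)*(-154) = b*t - 308*b = -308*b + b*t)
1/E(-689, -33*25) = 1/(-689*(-308 - 33*25)) = 1/(-689*(-308 - 825)) = 1/(-689*(-1133)) = 1/780637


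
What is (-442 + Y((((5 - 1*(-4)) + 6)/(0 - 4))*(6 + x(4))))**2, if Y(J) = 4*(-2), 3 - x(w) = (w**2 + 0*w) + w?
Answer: 202500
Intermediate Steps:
x(w) = 3 - w - w**2 (x(w) = 3 - ((w**2 + 0*w) + w) = 3 - ((w**2 + 0) + w) = 3 - (w**2 + w) = 3 - (w + w**2) = 3 + (-w - w**2) = 3 - w - w**2)
Y(J) = -8
(-442 + Y((((5 - 1*(-4)) + 6)/(0 - 4))*(6 + x(4))))**2 = (-442 - 8)**2 = (-450)**2 = 202500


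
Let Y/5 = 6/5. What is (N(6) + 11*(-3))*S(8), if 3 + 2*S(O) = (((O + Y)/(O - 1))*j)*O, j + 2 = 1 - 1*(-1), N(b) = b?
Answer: 81/2 ≈ 40.500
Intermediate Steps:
Y = 6 (Y = 5*(6/5) = 6)
j = 0 (j = -2 + (1 - 1*(-1)) = -2 + (1 + 1) = -2 + 2 = 0)
S(O) = -3/2 (S(O) = -3/2 + ((((O + 6)/(O - 1))*0)*O)/2 = -3/2 + ((((6 + O)/(-1 + O))*0)*O)/2 = -3/2 + (0*O)/2 = -3/2 + (½)*0 = -3/2 + 0 = -3/2)
(N(6) + 11*(-3))*S(8) = (6 + 11*(-3))*(-3/2) = (6 - 33)*(-3/2) = -27*(-3/2) = 81/2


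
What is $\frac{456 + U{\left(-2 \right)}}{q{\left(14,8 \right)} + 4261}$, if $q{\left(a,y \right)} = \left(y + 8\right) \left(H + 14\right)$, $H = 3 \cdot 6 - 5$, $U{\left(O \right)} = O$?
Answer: $\frac{454}{4693} \approx 0.09674$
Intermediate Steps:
$H = 13$ ($H = 18 - 5 = 13$)
$q{\left(a,y \right)} = 216 + 27 y$ ($q{\left(a,y \right)} = \left(y + 8\right) \left(13 + 14\right) = \left(8 + y\right) 27 = 216 + 27 y$)
$\frac{456 + U{\left(-2 \right)}}{q{\left(14,8 \right)} + 4261} = \frac{456 - 2}{\left(216 + 27 \cdot 8\right) + 4261} = \frac{454}{\left(216 + 216\right) + 4261} = \frac{454}{432 + 4261} = \frac{454}{4693}$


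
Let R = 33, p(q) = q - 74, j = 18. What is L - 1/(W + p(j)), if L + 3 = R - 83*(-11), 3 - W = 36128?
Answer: 34118684/36181 ≈ 943.00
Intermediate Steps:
p(q) = -74 + q
W = -36125 (W = 3 - 1*36128 = 3 - 36128 = -36125)
L = 943 (L = -3 + (33 - 83*(-11)) = -3 + (33 + 913) = -3 + 946 = 943)
L - 1/(W + p(j)) = 943 - 1/(-36125 + (-74 + 18)) = 943 - 1/(-36125 - 56) = 943 - 1/(-36181) = 943 - 1*(-1/36181) = 943 + 1/36181 = 34118684/36181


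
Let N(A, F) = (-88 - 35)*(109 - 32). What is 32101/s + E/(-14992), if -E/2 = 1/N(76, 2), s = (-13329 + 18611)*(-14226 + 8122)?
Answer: -40696971599/40874298226608 ≈ -0.00099566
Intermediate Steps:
s = -32241328 (s = 5282*(-6104) = -32241328)
N(A, F) = -9471 (N(A, F) = -123*77 = -9471)
E = 2/9471 (E = -2/(-9471) = -2*(-1/9471) = 2/9471 ≈ 0.00021117)
32101/s + E/(-14992) = 32101/(-32241328) + (2/9471)/(-14992) = 32101*(-1/32241328) + (2/9471)*(-1/14992) = -32101/32241328 - 1/70994616 = -40696971599/40874298226608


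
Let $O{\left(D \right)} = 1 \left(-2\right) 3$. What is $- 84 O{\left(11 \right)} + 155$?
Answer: $659$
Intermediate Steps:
$O{\left(D \right)} = -6$ ($O{\left(D \right)} = \left(-2\right) 3 = -6$)
$- 84 O{\left(11 \right)} + 155 = \left(-84\right) \left(-6\right) + 155 = 504 + 155 = 659$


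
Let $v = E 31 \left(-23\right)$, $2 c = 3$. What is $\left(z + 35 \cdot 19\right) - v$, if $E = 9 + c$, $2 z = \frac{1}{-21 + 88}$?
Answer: $\frac{546151}{67} \approx 8151.5$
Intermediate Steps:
$c = \frac{3}{2}$ ($c = \frac{1}{2} \cdot 3 = \frac{3}{2} \approx 1.5$)
$z = \frac{1}{134}$ ($z = \frac{1}{2 \left(-21 + 88\right)} = \frac{1}{2 \cdot 67} = \frac{1}{2} \cdot \frac{1}{67} = \frac{1}{134} \approx 0.0074627$)
$E = \frac{21}{2}$ ($E = 9 + \frac{3}{2} = \frac{21}{2} \approx 10.5$)
$v = - \frac{14973}{2}$ ($v = \frac{21}{2} \cdot 31 \left(-23\right) = \frac{651}{2} \left(-23\right) = - \frac{14973}{2} \approx -7486.5$)
$\left(z + 35 \cdot 19\right) - v = \left(\frac{1}{134} + 35 \cdot 19\right) - - \frac{14973}{2} = \left(\frac{1}{134} + 665\right) + \frac{14973}{2} = \frac{89111}{134} + \frac{14973}{2} = \frac{546151}{67}$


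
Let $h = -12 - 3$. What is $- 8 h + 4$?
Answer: $124$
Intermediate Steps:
$h = -15$
$- 8 h + 4 = \left(-8\right) \left(-15\right) + 4 = 120 + 4 = 124$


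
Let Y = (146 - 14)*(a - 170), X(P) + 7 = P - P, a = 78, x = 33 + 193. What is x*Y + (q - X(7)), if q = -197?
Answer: -2744734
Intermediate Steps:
x = 226
X(P) = -7 (X(P) = -7 + (P - P) = -7 + 0 = -7)
Y = -12144 (Y = (146 - 14)*(78 - 170) = 132*(-92) = -12144)
x*Y + (q - X(7)) = 226*(-12144) + (-197 - 1*(-7)) = -2744544 + (-197 + 7) = -2744544 - 190 = -2744734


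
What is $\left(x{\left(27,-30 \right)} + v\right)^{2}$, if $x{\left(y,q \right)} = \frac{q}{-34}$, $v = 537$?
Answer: $\frac{83612736}{289} \approx 2.8932 \cdot 10^{5}$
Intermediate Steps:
$x{\left(y,q \right)} = - \frac{q}{34}$ ($x{\left(y,q \right)} = q \left(- \frac{1}{34}\right) = - \frac{q}{34}$)
$\left(x{\left(27,-30 \right)} + v\right)^{2} = \left(\left(- \frac{1}{34}\right) \left(-30\right) + 537\right)^{2} = \left(\frac{15}{17} + 537\right)^{2} = \left(\frac{9144}{17}\right)^{2} = \frac{83612736}{289}$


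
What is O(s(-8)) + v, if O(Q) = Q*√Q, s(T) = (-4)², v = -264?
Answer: -200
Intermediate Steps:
s(T) = 16
O(Q) = Q^(3/2)
O(s(-8)) + v = 16^(3/2) - 264 = 64 - 264 = -200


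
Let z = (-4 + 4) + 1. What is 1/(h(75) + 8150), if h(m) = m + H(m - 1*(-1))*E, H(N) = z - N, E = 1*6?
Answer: 1/7775 ≈ 0.00012862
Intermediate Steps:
E = 6
z = 1 (z = 0 + 1 = 1)
H(N) = 1 - N
h(m) = -5*m (h(m) = m + (1 - (m - 1*(-1)))*6 = m + (1 - (m + 1))*6 = m + (1 - (1 + m))*6 = m + (1 + (-1 - m))*6 = m - m*6 = m - 6*m = -5*m)
1/(h(75) + 8150) = 1/(-5*75 + 8150) = 1/(-375 + 8150) = 1/7775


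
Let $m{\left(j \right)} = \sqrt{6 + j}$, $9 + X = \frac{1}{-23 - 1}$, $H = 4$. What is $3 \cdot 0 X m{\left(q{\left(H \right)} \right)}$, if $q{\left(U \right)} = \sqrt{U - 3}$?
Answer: $0$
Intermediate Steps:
$X = - \frac{217}{24}$ ($X = -9 + \frac{1}{-23 - 1} = -9 + \frac{1}{-24} = -9 - \frac{1}{24} = - \frac{217}{24} \approx -9.0417$)
$q{\left(U \right)} = \sqrt{-3 + U}$
$3 \cdot 0 X m{\left(q{\left(H \right)} \right)} = 3 \cdot 0 \left(- \frac{217}{24}\right) \sqrt{6 + \sqrt{-3 + 4}} = 0 \left(- \frac{217}{24}\right) \sqrt{6 + \sqrt{1}} = 0 \sqrt{6 + 1} = 0 \sqrt{7} = 0$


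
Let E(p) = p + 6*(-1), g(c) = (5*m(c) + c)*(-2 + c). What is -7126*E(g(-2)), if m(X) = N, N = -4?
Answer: -584332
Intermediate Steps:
m(X) = -4
g(c) = (-20 + c)*(-2 + c) (g(c) = (5*(-4) + c)*(-2 + c) = (-20 + c)*(-2 + c))
E(p) = -6 + p (E(p) = p - 6 = -6 + p)
-7126*E(g(-2)) = -7126*(-6 + (40 + (-2)² - 22*(-2))) = -7126*(-6 + (40 + 4 + 44)) = -7126*(-6 + 88) = -7126*82 = -584332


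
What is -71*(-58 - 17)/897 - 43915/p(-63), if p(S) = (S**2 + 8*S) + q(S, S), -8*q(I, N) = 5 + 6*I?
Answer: -4244585/646139 ≈ -6.5692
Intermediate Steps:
q(I, N) = -5/8 - 3*I/4 (q(I, N) = -(5 + 6*I)/8 = -5/8 - 3*I/4)
p(S) = -5/8 + S**2 + 29*S/4 (p(S) = (S**2 + 8*S) + (-5/8 - 3*S/4) = -5/8 + S**2 + 29*S/4)
-71*(-58 - 17)/897 - 43915/p(-63) = -71*(-58 - 17)/897 - 43915/(-5/8 + (-63)**2 + (29/4)*(-63)) = -71*(-75)*(1/897) - 43915/(-5/8 + 3969 - 1827/4) = 5325*(1/897) - 43915/28093/8 = 1775/299 - 43915*8/28093 = 1775/299 - 351320/28093 = -4244585/646139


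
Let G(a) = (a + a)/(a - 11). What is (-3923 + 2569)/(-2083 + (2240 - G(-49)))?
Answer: -40620/4661 ≈ -8.7149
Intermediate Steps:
G(a) = 2*a/(-11 + a) (G(a) = (2*a)/(-11 + a) = 2*a/(-11 + a))
(-3923 + 2569)/(-2083 + (2240 - G(-49))) = (-3923 + 2569)/(-2083 + (2240 - 2*(-49)/(-11 - 49))) = -1354/(-2083 + (2240 - 2*(-49)/(-60))) = -1354/(-2083 + (2240 - 2*(-49)*(-1)/60)) = -1354/(-2083 + (2240 - 1*49/30)) = -1354/(-2083 + (2240 - 49/30)) = -1354/(-2083 + 67151/30) = -1354/4661/30 = -1354*30/4661 = -40620/4661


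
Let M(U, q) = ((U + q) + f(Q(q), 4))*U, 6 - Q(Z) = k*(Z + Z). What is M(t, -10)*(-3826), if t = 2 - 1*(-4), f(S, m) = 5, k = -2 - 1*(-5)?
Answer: -22956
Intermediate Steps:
k = 3 (k = -2 + 5 = 3)
Q(Z) = 6 - 6*Z (Q(Z) = 6 - 3*(Z + Z) = 6 - 3*2*Z = 6 - 6*Z)
t = 6 (t = 2 + 4 = 6)
M(U, q) = U*(5 + U + q) (M(U, q) = ((U + q) + 5)*U = (5 + U + q)*U = U*(5 + U + q))
M(t, -10)*(-3826) = (6*(5 + 6 - 10))*(-3826) = (6*1)*(-3826) = 6*(-3826) = -22956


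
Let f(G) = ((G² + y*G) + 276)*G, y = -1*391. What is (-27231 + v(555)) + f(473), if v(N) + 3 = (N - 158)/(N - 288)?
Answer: 4925907961/267 ≈ 1.8449e+7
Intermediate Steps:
y = -391
v(N) = -3 + (-158 + N)/(-288 + N) (v(N) = -3 + (N - 158)/(N - 288) = -3 + (-158 + N)/(-288 + N))
f(G) = G*(276 + G² - 391*G) (f(G) = ((G² - 391*G) + 276)*G = (276 + G² - 391*G)*G = G*(276 + G² - 391*G))
(-27231 + v(555)) + f(473) = (-27231 + 2*(353 - 1*555)/(-288 + 555)) + 473*(276 + 473² - 391*473) = (-27231 + 2*(353 - 555)/267) + 473*(276 + 223729 - 184943) = (-27231 + 2*(1/267)*(-202)) + 473*39062 = (-27231 - 404/267) + 18476326 = -7271081/267 + 18476326 = 4925907961/267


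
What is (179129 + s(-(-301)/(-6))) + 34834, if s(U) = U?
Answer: 1283477/6 ≈ 2.1391e+5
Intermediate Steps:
(179129 + s(-(-301)/(-6))) + 34834 = (179129 - (-301)/(-6)) + 34834 = (179129 - (-301)*(-1)/6) + 34834 = (179129 - 7*43/6) + 34834 = (179129 - 301/6) + 34834 = 1074473/6 + 34834 = 1283477/6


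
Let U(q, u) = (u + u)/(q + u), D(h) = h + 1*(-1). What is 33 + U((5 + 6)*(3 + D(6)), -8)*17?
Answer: 148/5 ≈ 29.600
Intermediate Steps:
D(h) = -1 + h (D(h) = h - 1 = -1 + h)
U(q, u) = 2*u/(q + u) (U(q, u) = (2*u)/(q + u) = 2*u/(q + u))
33 + U((5 + 6)*(3 + D(6)), -8)*17 = 33 + (2*(-8)/((5 + 6)*(3 + (-1 + 6)) - 8))*17 = 33 + (2*(-8)/(11*(3 + 5) - 8))*17 = 33 + (2*(-8)/(11*8 - 8))*17 = 33 + (2*(-8)/(88 - 8))*17 = 33 + (2*(-8)/80)*17 = 33 + (2*(-8)*(1/80))*17 = 33 - 1/5*17 = 33 - 17/5 = 148/5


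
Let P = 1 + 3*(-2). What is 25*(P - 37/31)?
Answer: -4800/31 ≈ -154.84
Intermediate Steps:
P = -5 (P = 1 - 6 = -5)
25*(P - 37/31) = 25*(-5 - 37/31) = 25*(-192/31) = -4800/31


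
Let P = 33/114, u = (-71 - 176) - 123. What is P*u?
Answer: -2035/19 ≈ -107.11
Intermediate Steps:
u = -370 (u = -247 - 123 = -370)
P = 11/38 (P = 33*(1/114) = 11/38 ≈ 0.28947)
P*u = (11/38)*(-370) = -2035/19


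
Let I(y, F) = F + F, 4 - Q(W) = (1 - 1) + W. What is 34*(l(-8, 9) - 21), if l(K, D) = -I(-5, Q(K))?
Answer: -1530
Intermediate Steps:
Q(W) = 4 - W (Q(W) = 4 - ((1 - 1) + W) = 4 - (0 + W) = 4 - W)
I(y, F) = 2*F
l(K, D) = -8 + 2*K (l(K, D) = -2*(4 - K) = -(8 - 2*K) = -8 + 2*K)
34*(l(-8, 9) - 21) = 34*((-8 + 2*(-8)) - 21) = 34*((-8 - 16) - 21) = 34*(-24 - 21) = 34*(-45) = -1530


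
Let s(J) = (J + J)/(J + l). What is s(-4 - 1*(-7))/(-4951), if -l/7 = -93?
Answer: -1/539659 ≈ -1.8530e-6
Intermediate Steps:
l = 651 (l = -7*(-93) = 651)
s(J) = 2*J/(651 + J) (s(J) = (J + J)/(J + 651) = (2*J)/(651 + J) = 2*J/(651 + J))
s(-4 - 1*(-7))/(-4951) = (2*(-4 - 1*(-7))/(651 + (-4 - 1*(-7))))/(-4951) = (2*(-4 + 7)/(651 + (-4 + 7)))*(-1/4951) = (2*3/(651 + 3))*(-1/4951) = (2*3/654)*(-1/4951) = (2*3*(1/654))*(-1/4951) = (1/109)*(-1/4951) = -1/539659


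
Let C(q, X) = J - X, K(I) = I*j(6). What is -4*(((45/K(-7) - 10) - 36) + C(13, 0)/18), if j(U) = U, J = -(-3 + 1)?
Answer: 11834/63 ≈ 187.84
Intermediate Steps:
J = 2 (J = -1*(-2) = 2)
K(I) = 6*I (K(I) = I*6 = 6*I)
C(q, X) = 2 - X
-4*(((45/K(-7) - 10) - 36) + C(13, 0)/18) = -4*(((45/((6*(-7))) - 10) - 36) + (2 - 1*0)/18) = -4*(((45/(-42) - 10) - 36) + (2 + 0)*(1/18)) = -4*(((45*(-1/42) - 10) - 36) + 2*(1/18)) = -4*(((-15/14 - 10) - 36) + ⅑) = -4*((-155/14 - 36) + ⅑) = -4*(-659/14 + ⅑) = -4*(-5917/126) = 11834/63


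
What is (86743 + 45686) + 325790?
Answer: 458219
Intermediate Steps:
(86743 + 45686) + 325790 = 132429 + 325790 = 458219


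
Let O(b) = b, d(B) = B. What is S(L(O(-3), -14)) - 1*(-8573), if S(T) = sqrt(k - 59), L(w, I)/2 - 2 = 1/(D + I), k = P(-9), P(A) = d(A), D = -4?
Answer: 8573 + 2*I*sqrt(17) ≈ 8573.0 + 8.2462*I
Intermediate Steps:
P(A) = A
k = -9
L(w, I) = 4 + 2/(-4 + I)
S(T) = 2*I*sqrt(17) (S(T) = sqrt(-9 - 59) = sqrt(-68) = 2*I*sqrt(17))
S(L(O(-3), -14)) - 1*(-8573) = 2*I*sqrt(17) - 1*(-8573) = 2*I*sqrt(17) + 8573 = 8573 + 2*I*sqrt(17)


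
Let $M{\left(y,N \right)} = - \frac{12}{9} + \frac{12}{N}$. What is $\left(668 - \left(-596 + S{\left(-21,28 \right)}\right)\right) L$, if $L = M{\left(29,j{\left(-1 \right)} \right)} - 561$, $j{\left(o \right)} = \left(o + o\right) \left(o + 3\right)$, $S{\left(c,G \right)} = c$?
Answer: $- \frac{2179360}{3} \approx -7.2645 \cdot 10^{5}$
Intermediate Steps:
$j{\left(o \right)} = 2 o \left(3 + o\right)$
$M{\left(y,N \right)} = - \frac{4}{3} + \frac{12}{N}$ ($M{\left(y,N \right)} = \left(-12\right) \frac{1}{9} + \frac{12}{N} = - \frac{4}{3} + \frac{12}{N}$)
$L = - \frac{1696}{3}$ ($L = \left(- \frac{4}{3} + \frac{12}{2 \left(-1\right) \left(3 - 1\right)}\right) - 561 = \left(- \frac{4}{3} + \frac{12}{2 \left(-1\right) 2}\right) - 561 = \left(- \frac{4}{3} + \frac{12}{-4}\right) - 561 = \left(- \frac{4}{3} + 12 \left(- \frac{1}{4}\right)\right) - 561 = \left(- \frac{4}{3} - 3\right) - 561 = - \frac{13}{3} - 561 = - \frac{1696}{3} \approx -565.33$)
$\left(668 - \left(-596 + S{\left(-21,28 \right)}\right)\right) L = \left(668 + \left(596 - -21\right)\right) \left(- \frac{1696}{3}\right) = \left(668 + \left(596 + 21\right)\right) \left(- \frac{1696}{3}\right) = \left(668 + 617\right) \left(- \frac{1696}{3}\right) = 1285 \left(- \frac{1696}{3}\right) = - \frac{2179360}{3}$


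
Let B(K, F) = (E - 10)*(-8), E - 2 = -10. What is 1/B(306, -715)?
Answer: 1/144 ≈ 0.0069444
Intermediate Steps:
E = -8 (E = 2 - 10 = -8)
B(K, F) = 144 (B(K, F) = (-8 - 10)*(-8) = -18*(-8) = 144)
1/B(306, -715) = 1/144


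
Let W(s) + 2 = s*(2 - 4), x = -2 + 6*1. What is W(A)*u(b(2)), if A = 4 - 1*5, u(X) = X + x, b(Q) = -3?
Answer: 0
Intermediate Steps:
x = 4 (x = -2 + 6 = 4)
u(X) = 4 + X (u(X) = X + 4 = 4 + X)
A = -1 (A = 4 - 5 = -1)
W(s) = -2 - 2*s (W(s) = -2 + s*(2 - 4) = -2 + s*(-2) = -2 - 2*s)
W(A)*u(b(2)) = (-2 - 2*(-1))*(4 - 3) = (-2 + 2)*1 = 0*1 = 0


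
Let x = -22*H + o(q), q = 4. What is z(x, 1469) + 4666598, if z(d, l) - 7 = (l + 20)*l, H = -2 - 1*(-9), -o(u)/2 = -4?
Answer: 6853946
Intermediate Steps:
o(u) = 8 (o(u) = -2*(-4) = 8)
H = 7 (H = -2 + 9 = 7)
x = -146 (x = -22*7 + 8 = -154 + 8 = -146)
z(d, l) = 7 + l*(20 + l) (z(d, l) = 7 + (l + 20)*l = 7 + (20 + l)*l = 7 + l*(20 + l))
z(x, 1469) + 4666598 = (7 + 1469² + 20*1469) + 4666598 = (7 + 2157961 + 29380) + 4666598 = 2187348 + 4666598 = 6853946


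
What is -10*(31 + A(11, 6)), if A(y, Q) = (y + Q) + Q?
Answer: -540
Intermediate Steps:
A(y, Q) = y + 2*Q (A(y, Q) = (Q + y) + Q = y + 2*Q)
-10*(31 + A(11, 6)) = -10*(31 + (11 + 2*6)) = -10*(31 + (11 + 12)) = -10*(31 + 23) = -10*54 = -540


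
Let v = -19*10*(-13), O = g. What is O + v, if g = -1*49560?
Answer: -47090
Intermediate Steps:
g = -49560
O = -49560
v = 2470 (v = -190*(-13) = 2470)
O + v = -49560 + 2470 = -47090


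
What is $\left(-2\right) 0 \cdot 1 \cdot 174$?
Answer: $0$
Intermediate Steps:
$\left(-2\right) 0 \cdot 1 \cdot 174 = 0 \cdot 1 \cdot 174 = 0 \cdot 174 = 0$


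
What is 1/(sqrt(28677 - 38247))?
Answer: -I*sqrt(9570)/9570 ≈ -0.010222*I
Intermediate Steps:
1/(sqrt(28677 - 38247)) = 1/(sqrt(-9570)) = 1/(I*sqrt(9570)) = -I*sqrt(9570)/9570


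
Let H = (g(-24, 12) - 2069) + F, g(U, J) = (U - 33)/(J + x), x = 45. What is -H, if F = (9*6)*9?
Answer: 1584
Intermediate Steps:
F = 486 (F = 54*9 = 486)
g(U, J) = (-33 + U)/(45 + J) (g(U, J) = (U - 33)/(J + 45) = (-33 + U)/(45 + J))
H = -1584 (H = ((-33 - 24)/(45 + 12) - 2069) + 486 = (-57/57 - 2069) + 486 = ((1/57)*(-57) - 2069) + 486 = (-1 - 2069) + 486 = -2070 + 486 = -1584)
-H = -1*(-1584) = 1584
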